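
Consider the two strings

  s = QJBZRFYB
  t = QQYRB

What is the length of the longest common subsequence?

3

One common subsequence of length 3: Q (s #1, t #2), then R (s #5, t #4), then B (s #8, t #5). Since dp[8][5] = 3, nothing longer is possible.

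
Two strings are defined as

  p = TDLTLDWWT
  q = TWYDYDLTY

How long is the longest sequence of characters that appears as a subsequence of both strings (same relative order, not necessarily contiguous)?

4

Let dp[i][j] be the LCS length of the first i characters of p and the first j characters of q. dp[i][j] = dp[i-1][j-1]+1 when the i-th and j-th characters match, else max(dp[i-1][j], dp[i][j-1]).
    ·  T  W  Y  D  Y  D  L  T  Y
 ·  0  0  0  0  0  0  0  0  0  0
 T  0  1  1  1  1  1  1  1  1  1
 D  0  1  1  1  2  2  2  2  2  2
 L  0  1  1  1  2  2  2  3  3  3
 T  0  1  1  1  2  2  2  3  4  4
 L  0  1  1  1  2  2  2  3  4  4
 D  0  1  1  1  2  2  3  3  4  4
 W  0  1  2  2  2  2  3  3  4  4
 W  0  1  2  2  2  2  3  3  4  4
 T  0  1  2  2  2  2  3  3  4  4
dp[9][9] = 4. One LCS (by backtracking along matches): TDLT.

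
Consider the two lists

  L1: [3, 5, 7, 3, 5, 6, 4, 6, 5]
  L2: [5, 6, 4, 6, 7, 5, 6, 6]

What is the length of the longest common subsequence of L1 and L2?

Let dp[i][j] be the LCS length of the first i values of L1 and the first j values of L2. dp[i][j] = dp[i-1][j-1]+1 when the i-th and j-th values match, else max(dp[i-1][j], dp[i][j-1]).
    ·  5  6  4  6  7  5  6  6
 ·  0  0  0  0  0  0  0  0  0
 3  0  0  0  0  0  0  0  0  0
 5  0  1  1  1  1  1  1  1  1
 7  0  1  1  1  1  2  2  2  2
 3  0  1  1  1  1  2  2  2  2
 5  0  1  1  1  1  2  3  3  3
 6  0  1  2  2  2  2  3  4  4
 4  0  1  2  3  3  3  3  4  4
 6  0  1  2  3  4  4  4  4  5
 5  0  1  2  3  4  4  5  5  5
dp[9][8] = 5. One LCS (by backtracking along matches): 5, 7, 5, 6, 6.

5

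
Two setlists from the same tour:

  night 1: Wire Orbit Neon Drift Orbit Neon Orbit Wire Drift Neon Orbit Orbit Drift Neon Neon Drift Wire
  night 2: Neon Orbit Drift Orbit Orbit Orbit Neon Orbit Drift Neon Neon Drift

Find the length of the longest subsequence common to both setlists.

Match Orbit (night 1 #2, night 2 #2), then Drift (night 1 #4, night 2 #3), then Orbit (night 1 #5, night 2 #5), then Orbit (night 1 #7, night 2 #6), then Neon (night 1 #10, night 2 #7), then Orbit (night 1 #12, night 2 #8), then Drift (night 1 #13, night 2 #9), then Neon (night 1 #14, night 2 #10), then Neon (night 1 #15, night 2 #11), then Drift (night 1 #16, night 2 #12) — 10 songs in the same relative order in both. Since dp[17][12] = 10, nothing longer is possible.

10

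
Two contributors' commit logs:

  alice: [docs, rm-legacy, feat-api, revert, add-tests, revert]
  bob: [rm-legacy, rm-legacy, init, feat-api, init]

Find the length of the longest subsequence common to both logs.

Pick rm-legacy (alice #2, bob #2); then feat-api (alice #3, bob #4); all 2 commits appear in both, in order. Since dp[6][5] = 2, nothing longer is possible.

2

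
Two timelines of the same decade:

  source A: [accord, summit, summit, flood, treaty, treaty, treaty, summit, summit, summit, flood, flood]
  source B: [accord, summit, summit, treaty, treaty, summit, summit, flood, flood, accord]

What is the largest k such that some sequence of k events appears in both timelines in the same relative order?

Pick accord at source A[1]=source B[1], then summit at source A[2]=source B[2], then summit at source A[3]=source B[3], then treaty at source A[6]=source B[4], then treaty at source A[7]=source B[5], then summit at source A[9]=source B[6], then summit at source A[10]=source B[7], then flood at source A[11]=source B[8], then flood at source A[12]=source B[9]; all 9 events appear in both, in order, and the DP table's final entry dp[12][10] is also 9, so no common subsequence is longer.

9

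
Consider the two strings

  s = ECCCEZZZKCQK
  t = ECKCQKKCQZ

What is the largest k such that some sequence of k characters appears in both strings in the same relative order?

6

Taking E at s[1]=t[1] → C at s[2]=t[2] → C at s[3]=t[4] → K at s[9]=t[7] → C at s[10]=t[8] → Q at s[11]=t[9] gives a common subsequence of length 6. Since dp[12][10] = 6, nothing longer is possible.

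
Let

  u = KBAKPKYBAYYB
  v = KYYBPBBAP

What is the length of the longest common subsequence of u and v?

Let dp[i][j] be the LCS length of the first i characters of u and the first j characters of v. dp[i][j] = dp[i-1][j-1]+1 when the i-th and j-th characters match, else max(dp[i-1][j], dp[i][j-1]).
    ·  K  Y  Y  B  P  B  B  A  P
 ·  0  0  0  0  0  0  0  0  0  0
 K  0  1  1  1  1  1  1  1  1  1
 B  0  1  1  1  2  2  2  2  2  2
 A  0  1  1  1  2  2  2  2  3  3
 K  0  1  1  1  2  2  2  2  3  3
 P  0  1  1  1  2  3  3  3  3  4
 K  0  1  1  1  2  3  3  3  3  4
 Y  0  1  2  2  2  3  3  3  3  4
 B  0  1  2  2  3  3  4  4  4  4
 A  0  1  2  2  3  3  4  4  5  5
 Y  0  1  2  3  3  3  4  4  5  5
 Y  0  1  2  3  3  3  4  4  5  5
 B  0  1  2  3  4  4  4  5  5  5
dp[12][9] = 5. One LCS (by backtracking along matches): KBPBA.

5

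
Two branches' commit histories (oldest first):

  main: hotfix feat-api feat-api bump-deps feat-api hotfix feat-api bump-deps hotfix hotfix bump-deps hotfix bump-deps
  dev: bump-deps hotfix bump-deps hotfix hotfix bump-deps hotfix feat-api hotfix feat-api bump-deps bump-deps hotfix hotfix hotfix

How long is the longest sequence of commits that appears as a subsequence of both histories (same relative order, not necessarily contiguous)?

9

Taking hotfix at main[1]=dev[5], bump-deps at main[4]=dev[6], feat-api at main[5]=dev[8], hotfix at main[6]=dev[9], feat-api at main[7]=dev[10], bump-deps at main[8]=dev[12], hotfix at main[9]=dev[13], hotfix at main[10]=dev[14], hotfix at main[12]=dev[15] gives a common subsequence of length 9. The LCS DP gives dp[13][15] = 9, so this is optimal.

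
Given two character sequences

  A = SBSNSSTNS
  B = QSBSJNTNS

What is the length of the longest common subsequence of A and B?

Taking S (A #1, B #2); then B (A #2, B #3); then S (A #3, B #4); then N (A #4, B #6); then T (A #7, B #7); then N (A #8, B #8); then S (A #9, B #9) gives a common subsequence of length 7. The LCS DP gives dp[9][9] = 7, so this is optimal.

7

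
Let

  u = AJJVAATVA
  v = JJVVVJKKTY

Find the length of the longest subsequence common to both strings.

4

Match J at u[2]=v[1], then J at u[3]=v[2], then V at u[4]=v[5], then T at u[7]=v[9] — 4 characters in the same relative order in both, and the DP table's final entry dp[9][10] is also 4, so no common subsequence is longer.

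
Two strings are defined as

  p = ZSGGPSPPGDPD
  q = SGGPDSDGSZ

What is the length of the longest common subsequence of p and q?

Let dp[i][j] be the LCS length of the first i characters of p and the first j characters of q. dp[i][j] = dp[i-1][j-1]+1 when the i-th and j-th characters match, else max(dp[i-1][j], dp[i][j-1]).
    ·  S  G  G  P  D  S  D  G  S  Z
 ·  0  0  0  0  0  0  0  0  0  0  0
 Z  0  0  0  0  0  0  0  0  0  0  1
 S  0  1  1  1  1  1  1  1  1  1  1
 G  0  1  2  2  2  2  2  2  2  2  2
 G  0  1  2  3  3  3  3  3  3  3  3
 P  0  1  2  3  4  4  4  4  4  4  4
 S  0  1  2  3  4  4  5  5  5  5  5
 P  0  1  2  3  4  4  5  5  5  5  5
 P  0  1  2  3  4  4  5  5  5  5  5
 G  0  1  2  3  4  4  5  5  6  6  6
 D  0  1  2  3  4  5  5  6  6  6  6
 P  0  1  2  3  4  5  5  6  6  6  6
 D  0  1  2  3  4  5  5  6  6  6  6
dp[12][10] = 6. One LCS (by backtracking along matches): SGGPSG.

6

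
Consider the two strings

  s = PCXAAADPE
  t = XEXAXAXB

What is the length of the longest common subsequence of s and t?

Let dp[i][j] be the LCS length of the first i characters of s and the first j characters of t. dp[i][j] = dp[i-1][j-1]+1 when the i-th and j-th characters match, else max(dp[i-1][j], dp[i][j-1]).
    ·  X  E  X  A  X  A  X  B
 ·  0  0  0  0  0  0  0  0  0
 P  0  0  0  0  0  0  0  0  0
 C  0  0  0  0  0  0  0  0  0
 X  0  1  1  1  1  1  1  1  1
 A  0  1  1  1  2  2  2  2  2
 A  0  1  1  1  2  2  3  3  3
 A  0  1  1  1  2  2  3  3  3
 D  0  1  1  1  2  2  3  3  3
 P  0  1  1  1  2  2  3  3  3
 E  0  1  2  2  2  2  3  3  3
dp[9][8] = 3. One LCS (by backtracking along matches): XAA.

3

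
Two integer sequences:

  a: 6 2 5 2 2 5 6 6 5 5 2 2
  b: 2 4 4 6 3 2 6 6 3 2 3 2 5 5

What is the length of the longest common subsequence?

6

One common subsequence of length 6: 6 at a[1]=b[4], 2 at a[2]=b[6], 2 at a[4]=b[10], 2 at a[5]=b[12], 5 at a[9]=b[13], 5 at a[10]=b[14], and the DP table's final entry dp[12][14] is also 6, so no common subsequence is longer.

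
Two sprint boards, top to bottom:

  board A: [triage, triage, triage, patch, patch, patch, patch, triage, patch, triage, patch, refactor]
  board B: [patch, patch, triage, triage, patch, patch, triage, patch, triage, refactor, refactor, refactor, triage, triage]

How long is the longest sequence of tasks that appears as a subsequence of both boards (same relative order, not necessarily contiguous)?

8

Pick triage (board A #2, board B #3), triage (board A #3, board B #4), patch (board A #6, board B #5), patch (board A #7, board B #6), triage (board A #8, board B #7), patch (board A #9, board B #8), triage (board A #10, board B #9), refactor (board A #12, board B #12); all 8 tasks appear in both, in order, and the DP table's final entry dp[12][14] is also 8, so no common subsequence is longer.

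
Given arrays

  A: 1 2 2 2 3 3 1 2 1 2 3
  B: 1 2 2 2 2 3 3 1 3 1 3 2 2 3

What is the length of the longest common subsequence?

Match 1 [1,1] → 2 [2,3] → 2 [3,4] → 2 [4,5] → 3 [5,7] → 3 [6,9] → 1 [7,10] → 2 [8,12] → 2 [10,13] → 3 [11,14] — 10 values in the same relative order in both, and the DP table's final entry dp[11][14] is also 10, so no common subsequence is longer.

10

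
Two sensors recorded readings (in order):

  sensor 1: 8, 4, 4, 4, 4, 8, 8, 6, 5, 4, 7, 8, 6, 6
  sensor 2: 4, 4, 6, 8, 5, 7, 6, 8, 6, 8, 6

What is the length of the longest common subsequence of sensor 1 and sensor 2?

Match 4 [2,1], then 4 [3,2], then 8 [7,4], then 5 [9,5], then 7 [11,6], then 8 [12,8], then 6 [13,9], then 6 [14,11] — 8 values in the same relative order in both. Since dp[14][11] = 8, nothing longer is possible.

8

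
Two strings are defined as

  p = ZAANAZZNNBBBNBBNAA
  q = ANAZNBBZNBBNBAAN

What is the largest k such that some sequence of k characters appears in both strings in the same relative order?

Pick A (p #3, q #1) → N (p #4, q #2) → A (p #5, q #3) → Z (p #7, q #4) → N (p #9, q #5) → B (p #10, q #6) → B (p #11, q #7) → N (p #13, q #9) → B (p #14, q #10) → B (p #15, q #11) → N (p #16, q #12) → A (p #17, q #14) → A (p #18, q #15); all 13 characters appear in both, in order. Since dp[18][16] = 13, nothing longer is possible.

13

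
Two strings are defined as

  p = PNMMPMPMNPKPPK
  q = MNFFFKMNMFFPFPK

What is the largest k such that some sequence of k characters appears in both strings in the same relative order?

One common subsequence of length 6: N [2,2] → M [3,7] → M [4,9] → P [5,12] → P [13,14] → K [14,15]. dp[14][15] = 6 confirms this is the maximum.

6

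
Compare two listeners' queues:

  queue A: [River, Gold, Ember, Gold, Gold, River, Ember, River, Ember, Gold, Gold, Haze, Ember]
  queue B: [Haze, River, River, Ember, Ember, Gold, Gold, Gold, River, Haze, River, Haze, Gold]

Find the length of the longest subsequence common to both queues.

Taking River at queue A[1]=queue B[3] → Gold at queue A[2]=queue B[6] → Gold at queue A[4]=queue B[7] → Gold at queue A[5]=queue B[8] → River at queue A[6]=queue B[9] → River at queue A[8]=queue B[11] → Gold at queue A[11]=queue B[13] gives a common subsequence of length 7. The LCS DP gives dp[13][13] = 7, so this is optimal.

7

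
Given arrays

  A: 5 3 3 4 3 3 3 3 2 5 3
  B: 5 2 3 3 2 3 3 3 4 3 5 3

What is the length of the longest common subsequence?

Let dp[i][j] be the LCS length of the first i values of A and the first j values of B. dp[i][j] = dp[i-1][j-1]+1 when the i-th and j-th values match, else max(dp[i-1][j], dp[i][j-1]).
    ·  5  2  3  3  2  3  3  3  4  3  5  3
 ·  0  0  0  0  0  0  0  0  0  0  0  0  0
 5  0  1  1  1  1  1  1  1  1  1  1  1  1
 3  0  1  1  2  2  2  2  2  2  2  2  2  2
 3  0  1  1  2  3  3  3  3  3  3  3  3  3
 4  0  1  1  2  3  3  3  3  3  4  4  4  4
 3  0  1  1  2  3  3  4  4  4  4  5  5  5
 3  0  1  1  2  3  3  4  5  5  5  5  5  6
 3  0  1  1  2  3  3  4  5  6  6  6  6  6
 3  0  1  1  2  3  3  4  5  6  6  7  7  7
 2  0  1  2  2  3  4  4  5  6  6  7  7  7
 5  0  1  2  2  3  4  4  5  6  6  7  8  8
 3  0  1  2  3  3  4  5  5  6  6  7  8  9
dp[11][12] = 9. One LCS (by backtracking along matches): 5, 3, 3, 3, 3, 3, 3, 5, 3.

9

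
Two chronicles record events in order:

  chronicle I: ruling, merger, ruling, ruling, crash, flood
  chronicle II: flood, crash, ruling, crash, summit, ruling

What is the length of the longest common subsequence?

2

One common subsequence of length 2: ruling at chronicle I[1]=chronicle II[3]; then ruling at chronicle I[4]=chronicle II[6]. The LCS DP gives dp[6][6] = 2, so this is optimal.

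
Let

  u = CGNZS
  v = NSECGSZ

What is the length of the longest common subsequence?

3

Let dp[i][j] be the LCS length of the first i characters of u and the first j characters of v. dp[i][j] = dp[i-1][j-1]+1 when the i-th and j-th characters match, else max(dp[i-1][j], dp[i][j-1]).
    ·  N  S  E  C  G  S  Z
 ·  0  0  0  0  0  0  0  0
 C  0  0  0  0  1  1  1  1
 G  0  0  0  0  1  2  2  2
 N  0  1  1  1  1  2  2  2
 Z  0  1  1  1  1  2  2  3
 S  0  1  2  2  2  2  3  3
dp[5][7] = 3. One LCS (by backtracking along matches): CGZ.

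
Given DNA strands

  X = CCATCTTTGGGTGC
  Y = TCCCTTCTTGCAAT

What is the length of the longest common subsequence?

9

Match C at X[1]=Y[2], then C at X[2]=Y[3], then C at X[5]=Y[4], then T at X[6]=Y[5], then T at X[7]=Y[6], then T at X[8]=Y[8], then T at X[12]=Y[9], then G at X[13]=Y[10], then C at X[14]=Y[11] — 9 bases in the same relative order in both, and the DP table's final entry dp[14][14] is also 9, so no common subsequence is longer.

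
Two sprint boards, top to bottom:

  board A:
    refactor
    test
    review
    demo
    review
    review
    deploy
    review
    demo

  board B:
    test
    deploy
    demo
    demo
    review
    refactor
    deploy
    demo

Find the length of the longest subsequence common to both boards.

5

Match test (board A #2, board B #1), then demo (board A #4, board B #4), then review (board A #5, board B #5), then deploy (board A #7, board B #7), then demo (board A #9, board B #8) — 5 tasks in the same relative order in both. The LCS DP gives dp[9][8] = 5, so this is optimal.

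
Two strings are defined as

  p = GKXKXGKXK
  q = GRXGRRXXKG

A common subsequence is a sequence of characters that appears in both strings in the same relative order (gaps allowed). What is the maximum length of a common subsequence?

5

Match G [1,1]; then X [3,3]; then X [5,7]; then X [8,8]; then K [9,9] — 5 characters in the same relative order in both. The LCS DP gives dp[9][10] = 5, so this is optimal.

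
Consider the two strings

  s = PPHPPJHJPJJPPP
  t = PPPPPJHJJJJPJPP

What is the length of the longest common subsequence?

Match P at s[1]=t[2], P at s[2]=t[3], P at s[4]=t[4], P at s[5]=t[5], J at s[6]=t[6], H at s[7]=t[7], J at s[8]=t[9], J at s[10]=t[10], J at s[11]=t[11], P at s[12]=t[12], P at s[13]=t[14], P at s[14]=t[15] — 12 characters in the same relative order in both. dp[14][15] = 12 confirms this is the maximum.

12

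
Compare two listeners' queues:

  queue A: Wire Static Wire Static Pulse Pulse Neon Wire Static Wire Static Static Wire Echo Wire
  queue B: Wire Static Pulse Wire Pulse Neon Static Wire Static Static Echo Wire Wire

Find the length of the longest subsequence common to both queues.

Taking Wire [1,1] → Static [2,2] → Wire [3,4] → Pulse [6,5] → Neon [7,6] → Static [9,7] → Wire [10,8] → Static [11,9] → Static [12,10] → Wire [13,12] → Wire [15,13] gives a common subsequence of length 11. dp[15][13] = 11 confirms this is the maximum.

11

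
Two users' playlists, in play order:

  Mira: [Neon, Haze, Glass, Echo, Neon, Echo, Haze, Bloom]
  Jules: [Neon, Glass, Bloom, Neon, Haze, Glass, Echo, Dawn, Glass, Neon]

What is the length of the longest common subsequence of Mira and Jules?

Pick Neon at Mira[1]=Jules[4], then Haze at Mira[2]=Jules[5], then Glass at Mira[3]=Jules[6], then Echo at Mira[4]=Jules[7], then Neon at Mira[5]=Jules[10]; all 5 songs appear in both, in order. dp[8][10] = 5 confirms this is the maximum.

5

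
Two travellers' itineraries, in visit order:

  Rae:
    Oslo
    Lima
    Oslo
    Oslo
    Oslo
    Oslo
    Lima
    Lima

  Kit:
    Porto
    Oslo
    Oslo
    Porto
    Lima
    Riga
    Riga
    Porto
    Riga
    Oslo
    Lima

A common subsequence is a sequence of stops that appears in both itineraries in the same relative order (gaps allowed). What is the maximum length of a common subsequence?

4

Match Oslo (Rae #1, Kit #3), then Lima (Rae #2, Kit #5), then Oslo (Rae #6, Kit #10), then Lima (Rae #8, Kit #11) — 4 stops in the same relative order in both, and the DP table's final entry dp[8][11] is also 4, so no common subsequence is longer.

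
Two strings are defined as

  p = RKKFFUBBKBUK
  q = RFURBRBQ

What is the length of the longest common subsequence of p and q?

5

One common subsequence of length 5: R [1,1]; then F [5,2]; then U [6,3]; then B [7,5]; then B [8,7]. Since dp[12][8] = 5, nothing longer is possible.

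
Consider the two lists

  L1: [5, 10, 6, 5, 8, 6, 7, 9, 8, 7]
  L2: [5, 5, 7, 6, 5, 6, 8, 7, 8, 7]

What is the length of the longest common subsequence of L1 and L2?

Match 5 [1,2], 6 [3,4], 5 [4,5], 8 [5,7], 7 [7,8], 8 [9,9], 7 [10,10] — 7 values in the same relative order in both. The LCS DP gives dp[10][10] = 7, so this is optimal.

7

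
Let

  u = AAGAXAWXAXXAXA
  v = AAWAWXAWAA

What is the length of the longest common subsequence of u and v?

8

Match A at u[1]=v[1], A at u[2]=v[2], A at u[4]=v[4], X at u[5]=v[6], A at u[6]=v[7], W at u[7]=v[8], A at u[12]=v[9], A at u[14]=v[10] — 8 characters in the same relative order in both. The LCS DP gives dp[14][10] = 8, so this is optimal.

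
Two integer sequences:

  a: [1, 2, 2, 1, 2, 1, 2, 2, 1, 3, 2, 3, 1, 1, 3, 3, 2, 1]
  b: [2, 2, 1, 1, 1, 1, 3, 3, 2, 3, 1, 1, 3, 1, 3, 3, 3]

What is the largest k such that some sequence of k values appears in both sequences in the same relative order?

Taking 2 at a[2]=b[1]; then 2 at a[3]=b[2]; then 1 at a[4]=b[4]; then 1 at a[6]=b[5]; then 1 at a[9]=b[6]; then 3 at a[10]=b[8]; then 2 at a[11]=b[9]; then 3 at a[12]=b[10]; then 1 at a[13]=b[12]; then 1 at a[14]=b[14]; then 3 at a[15]=b[16]; then 3 at a[16]=b[17] gives a common subsequence of length 12. dp[18][17] = 12 confirms this is the maximum.

12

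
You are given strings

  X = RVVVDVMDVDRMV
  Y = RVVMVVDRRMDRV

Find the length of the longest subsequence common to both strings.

Match R [1,1], then V [2,3], then V [3,5], then V [4,6], then D [5,7], then M [7,10], then D [10,11], then R [11,12], then V [13,13] — 9 characters in the same relative order in both. Since dp[13][13] = 9, nothing longer is possible.

9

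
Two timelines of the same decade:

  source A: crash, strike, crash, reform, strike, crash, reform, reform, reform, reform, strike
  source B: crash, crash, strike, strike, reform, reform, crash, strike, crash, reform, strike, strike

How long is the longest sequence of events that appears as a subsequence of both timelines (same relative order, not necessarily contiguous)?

7

Match crash [1,2]; then strike [2,4]; then crash [3,7]; then strike [5,8]; then crash [6,9]; then reform [7,10]; then strike [11,12] — 7 events in the same relative order in both. The LCS DP gives dp[11][12] = 7, so this is optimal.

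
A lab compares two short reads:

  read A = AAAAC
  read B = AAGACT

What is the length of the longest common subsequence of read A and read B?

One common subsequence of length 4: A (read A #1, read B #1), then A (read A #2, read B #2), then A (read A #4, read B #4), then C (read A #5, read B #5). dp[5][6] = 4 confirms this is the maximum.

4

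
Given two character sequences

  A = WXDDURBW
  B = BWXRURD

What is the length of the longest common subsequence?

4

Let dp[i][j] be the LCS length of the first i characters of A and the first j characters of B. dp[i][j] = dp[i-1][j-1]+1 when the i-th and j-th characters match, else max(dp[i-1][j], dp[i][j-1]).
    ·  B  W  X  R  U  R  D
 ·  0  0  0  0  0  0  0  0
 W  0  0  1  1  1  1  1  1
 X  0  0  1  2  2  2  2  2
 D  0  0  1  2  2  2  2  3
 D  0  0  1  2  2  2  2  3
 U  0  0  1  2  2  3  3  3
 R  0  0  1  2  3  3  4  4
 B  0  1  1  2  3  3  4  4
 W  0  1  2  2  3  3  4  4
dp[8][7] = 4. One LCS (by backtracking along matches): WXUR.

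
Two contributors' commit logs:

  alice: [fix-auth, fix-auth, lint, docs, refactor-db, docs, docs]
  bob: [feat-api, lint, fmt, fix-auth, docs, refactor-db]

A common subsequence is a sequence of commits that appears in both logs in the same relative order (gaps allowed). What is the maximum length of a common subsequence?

Taking fix-auth (alice #2, bob #4), then docs (alice #4, bob #5), then refactor-db (alice #5, bob #6) gives a common subsequence of length 3. dp[7][6] = 3 confirms this is the maximum.

3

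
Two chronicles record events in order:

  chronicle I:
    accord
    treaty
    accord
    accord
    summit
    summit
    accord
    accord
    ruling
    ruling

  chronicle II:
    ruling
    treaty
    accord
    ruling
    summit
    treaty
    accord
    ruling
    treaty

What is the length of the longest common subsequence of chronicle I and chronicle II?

Match treaty (chronicle I #2, chronicle II #2), accord (chronicle I #3, chronicle II #3), summit (chronicle I #5, chronicle II #5), accord (chronicle I #8, chronicle II #7), ruling (chronicle I #9, chronicle II #8) — 5 events in the same relative order in both. dp[10][9] = 5 confirms this is the maximum.

5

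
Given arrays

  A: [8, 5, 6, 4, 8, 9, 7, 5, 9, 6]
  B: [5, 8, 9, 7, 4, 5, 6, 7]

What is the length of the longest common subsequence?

6

Let dp[i][j] be the LCS length of the first i values of A and the first j values of B. dp[i][j] = dp[i-1][j-1]+1 when the i-th and j-th values match, else max(dp[i-1][j], dp[i][j-1]).
    ·  5  8  9  7  4  5  6  7
 ·  0  0  0  0  0  0  0  0  0
 8  0  0  1  1  1  1  1  1  1
 5  0  1  1  1  1  1  2  2  2
 6  0  1  1  1  1  1  2  3  3
 4  0  1  1  1  1  2  2  3  3
 8  0  1  2  2  2  2  2  3  3
 9  0  1  2  3  3  3  3  3  3
 7  0  1  2  3  4  4  4  4  4
 5  0  1  2  3  4  4  5  5  5
 9  0  1  2  3  4  4  5  5  5
 6  0  1  2  3  4  4  5  6  6
dp[10][8] = 6. One LCS (by backtracking along matches): 5, 8, 9, 7, 5, 6.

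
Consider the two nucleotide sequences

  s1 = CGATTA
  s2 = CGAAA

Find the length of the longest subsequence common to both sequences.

4

Match C (s1 #1, s2 #1) → G (s1 #2, s2 #2) → A (s1 #3, s2 #4) → A (s1 #6, s2 #5) — 4 bases in the same relative order in both, and the DP table's final entry dp[6][5] is also 4, so no common subsequence is longer.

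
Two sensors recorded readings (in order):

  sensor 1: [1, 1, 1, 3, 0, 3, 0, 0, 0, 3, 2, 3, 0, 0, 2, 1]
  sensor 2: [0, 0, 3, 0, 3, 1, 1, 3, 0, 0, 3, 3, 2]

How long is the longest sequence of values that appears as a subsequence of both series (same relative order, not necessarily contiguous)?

One common subsequence of length 8: 1 at sensor 1[2]=sensor 2[6], then 1 at sensor 1[3]=sensor 2[7], then 3 at sensor 1[6]=sensor 2[8], then 0 at sensor 1[8]=sensor 2[9], then 0 at sensor 1[9]=sensor 2[10], then 3 at sensor 1[10]=sensor 2[11], then 3 at sensor 1[12]=sensor 2[12], then 2 at sensor 1[15]=sensor 2[13]. Since dp[16][13] = 8, nothing longer is possible.

8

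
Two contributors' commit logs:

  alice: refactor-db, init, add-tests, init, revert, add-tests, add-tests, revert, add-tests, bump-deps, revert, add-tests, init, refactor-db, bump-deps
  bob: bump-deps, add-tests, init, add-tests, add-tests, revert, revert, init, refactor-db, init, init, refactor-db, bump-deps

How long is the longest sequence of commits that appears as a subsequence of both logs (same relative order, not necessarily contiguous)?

Match add-tests (alice #3, bob #2); then init (alice #4, bob #3); then add-tests (alice #6, bob #4); then add-tests (alice #7, bob #5); then revert (alice #8, bob #6); then revert (alice #11, bob #7); then init (alice #13, bob #11); then refactor-db (alice #14, bob #12); then bump-deps (alice #15, bob #13) — 9 commits in the same relative order in both. Since dp[15][13] = 9, nothing longer is possible.

9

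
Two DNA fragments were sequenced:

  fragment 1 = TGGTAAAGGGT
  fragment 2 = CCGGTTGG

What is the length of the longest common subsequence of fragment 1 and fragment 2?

5

Match G (fragment 1 #2, fragment 2 #3) → G (fragment 1 #3, fragment 2 #4) → T (fragment 1 #4, fragment 2 #6) → G (fragment 1 #9, fragment 2 #7) → G (fragment 1 #10, fragment 2 #8) — 5 bases in the same relative order in both. Since dp[11][8] = 5, nothing longer is possible.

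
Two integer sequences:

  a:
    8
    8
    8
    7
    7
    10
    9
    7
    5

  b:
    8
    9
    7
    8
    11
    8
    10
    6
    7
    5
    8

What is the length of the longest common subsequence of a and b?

Taking 8 [1,1] → 8 [2,4] → 8 [3,6] → 10 [6,7] → 7 [8,9] → 5 [9,10] gives a common subsequence of length 6. dp[9][11] = 6 confirms this is the maximum.

6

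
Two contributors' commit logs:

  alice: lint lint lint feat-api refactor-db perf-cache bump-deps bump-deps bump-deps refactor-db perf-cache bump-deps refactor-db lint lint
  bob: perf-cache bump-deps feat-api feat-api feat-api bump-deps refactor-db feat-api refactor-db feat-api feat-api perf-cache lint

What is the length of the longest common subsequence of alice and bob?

6

Match perf-cache (alice #6, bob #1); then bump-deps (alice #7, bob #2); then bump-deps (alice #8, bob #6); then refactor-db (alice #10, bob #9); then perf-cache (alice #11, bob #12); then lint (alice #15, bob #13) — 6 commits in the same relative order in both. dp[15][13] = 6 confirms this is the maximum.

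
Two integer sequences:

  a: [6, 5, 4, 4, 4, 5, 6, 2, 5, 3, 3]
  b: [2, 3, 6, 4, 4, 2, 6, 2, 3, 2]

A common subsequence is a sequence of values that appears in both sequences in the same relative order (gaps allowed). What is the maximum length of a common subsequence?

6

Match 6 at a[1]=b[3] → 4 at a[3]=b[4] → 4 at a[4]=b[5] → 6 at a[7]=b[7] → 2 at a[8]=b[8] → 3 at a[10]=b[9] — 6 values in the same relative order in both. Since dp[11][10] = 6, nothing longer is possible.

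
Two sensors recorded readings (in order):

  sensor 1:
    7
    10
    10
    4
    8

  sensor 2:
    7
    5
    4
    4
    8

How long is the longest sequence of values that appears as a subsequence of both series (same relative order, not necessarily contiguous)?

Pick 7 (sensor 1 #1, sensor 2 #1) → 4 (sensor 1 #4, sensor 2 #4) → 8 (sensor 1 #5, sensor 2 #5); all 3 values appear in both, in order. The LCS DP gives dp[5][5] = 3, so this is optimal.

3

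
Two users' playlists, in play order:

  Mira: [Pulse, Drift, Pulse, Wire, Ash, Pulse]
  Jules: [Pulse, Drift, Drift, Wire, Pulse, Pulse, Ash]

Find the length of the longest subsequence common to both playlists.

4

One common subsequence of length 4: Pulse [1,1], then Drift [2,3], then Pulse [3,6], then Ash [5,7], and the DP table's final entry dp[6][7] is also 4, so no common subsequence is longer.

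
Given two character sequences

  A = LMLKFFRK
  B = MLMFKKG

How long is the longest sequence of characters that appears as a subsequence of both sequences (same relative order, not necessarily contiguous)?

4

Taking L at A[1]=B[2] → M at A[2]=B[3] → K at A[4]=B[5] → K at A[8]=B[6] gives a common subsequence of length 4. dp[8][7] = 4 confirms this is the maximum.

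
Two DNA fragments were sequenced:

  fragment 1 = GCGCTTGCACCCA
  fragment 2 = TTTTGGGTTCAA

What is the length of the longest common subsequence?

Taking G (fragment 1 #1, fragment 2 #6), G (fragment 1 #3, fragment 2 #7), T (fragment 1 #5, fragment 2 #8), T (fragment 1 #6, fragment 2 #9), C (fragment 1 #8, fragment 2 #10), A (fragment 1 #9, fragment 2 #11), A (fragment 1 #13, fragment 2 #12) gives a common subsequence of length 7. dp[13][12] = 7 confirms this is the maximum.

7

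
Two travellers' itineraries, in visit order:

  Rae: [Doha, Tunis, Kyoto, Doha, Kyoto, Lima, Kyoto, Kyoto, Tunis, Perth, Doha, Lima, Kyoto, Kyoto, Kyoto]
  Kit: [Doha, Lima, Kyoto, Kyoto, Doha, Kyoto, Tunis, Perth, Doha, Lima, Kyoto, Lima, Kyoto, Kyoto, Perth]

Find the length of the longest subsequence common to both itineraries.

Match Doha (Rae #1, Kit #1), Kyoto (Rae #3, Kit #4), Doha (Rae #4, Kit #5), Kyoto (Rae #8, Kit #6), Tunis (Rae #9, Kit #7), Perth (Rae #10, Kit #8), Doha (Rae #11, Kit #9), Lima (Rae #12, Kit #10), Kyoto (Rae #13, Kit #11), Kyoto (Rae #14, Kit #13), Kyoto (Rae #15, Kit #14) — 11 stops in the same relative order in both, and the DP table's final entry dp[15][15] is also 11, so no common subsequence is longer.

11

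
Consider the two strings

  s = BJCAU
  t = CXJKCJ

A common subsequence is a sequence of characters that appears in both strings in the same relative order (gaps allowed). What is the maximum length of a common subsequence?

2

One common subsequence of length 2: J [2,3], then C [3,5], and the DP table's final entry dp[5][6] is also 2, so no common subsequence is longer.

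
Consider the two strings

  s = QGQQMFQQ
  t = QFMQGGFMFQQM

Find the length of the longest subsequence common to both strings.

Let dp[i][j] be the LCS length of the first i characters of s and the first j characters of t. dp[i][j] = dp[i-1][j-1]+1 when the i-th and j-th characters match, else max(dp[i-1][j], dp[i][j-1]).
    ·  Q  F  M  Q  G  G  F  M  F  Q  Q  M
 ·  0  0  0  0  0  0  0  0  0  0  0  0  0
 Q  0  1  1  1  1  1  1  1  1  1  1  1  1
 G  0  1  1  1  1  2  2  2  2  2  2  2  2
 Q  0  1  1  1  2  2  2  2  2  2  3  3  3
 Q  0  1  1  1  2  2  2  2  2  2  3  4  4
 M  0  1  1  2  2  2  2  2  3  3  3  4  5
 F  0  1  2  2  2  2  2  3  3  4  4  4  5
 Q  0  1  2  2  3  3  3  3  3  4  5  5  5
 Q  0  1  2  2  3  3  3  3  3  4  5  6  6
dp[8][12] = 6. One LCS (by backtracking along matches): QGMFQQ.

6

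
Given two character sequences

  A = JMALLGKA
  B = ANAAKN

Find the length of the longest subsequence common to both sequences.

Let dp[i][j] be the LCS length of the first i characters of A and the first j characters of B. dp[i][j] = dp[i-1][j-1]+1 when the i-th and j-th characters match, else max(dp[i-1][j], dp[i][j-1]).
    ·  A  N  A  A  K  N
 ·  0  0  0  0  0  0  0
 J  0  0  0  0  0  0  0
 M  0  0  0  0  0  0  0
 A  0  1  1  1  1  1  1
 L  0  1  1  1  1  1  1
 L  0  1  1  1  1  1  1
 G  0  1  1  1  1  1  1
 K  0  1  1  1  1  2  2
 A  0  1  1  2  2  2  2
dp[8][6] = 2. One LCS (by backtracking along matches): AK.

2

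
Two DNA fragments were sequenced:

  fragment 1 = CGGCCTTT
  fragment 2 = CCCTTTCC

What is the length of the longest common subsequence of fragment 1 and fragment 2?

Match C (fragment 1 #1, fragment 2 #1), C (fragment 1 #4, fragment 2 #2), C (fragment 1 #5, fragment 2 #3), T (fragment 1 #6, fragment 2 #4), T (fragment 1 #7, fragment 2 #5), T (fragment 1 #8, fragment 2 #6) — 6 bases in the same relative order in both, and the DP table's final entry dp[8][8] is also 6, so no common subsequence is longer.

6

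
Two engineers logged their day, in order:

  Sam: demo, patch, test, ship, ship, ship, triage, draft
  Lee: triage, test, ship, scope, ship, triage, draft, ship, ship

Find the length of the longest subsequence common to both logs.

Match test at Sam[3]=Lee[2], ship at Sam[4]=Lee[3], ship at Sam[6]=Lee[5], triage at Sam[7]=Lee[6], draft at Sam[8]=Lee[7] — 5 tasks in the same relative order in both. The LCS DP gives dp[8][9] = 5, so this is optimal.

5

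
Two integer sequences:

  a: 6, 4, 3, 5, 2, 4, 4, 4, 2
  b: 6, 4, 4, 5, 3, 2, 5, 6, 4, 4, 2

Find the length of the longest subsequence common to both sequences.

7

Let dp[i][j] be the LCS length of the first i values of a and the first j values of b. dp[i][j] = dp[i-1][j-1]+1 when the i-th and j-th values match, else max(dp[i-1][j], dp[i][j-1]).
    ·  6  4  4  5  3  2  5  6  4  4  2
 ·  0  0  0  0  0  0  0  0  0  0  0  0
 6  0  1  1  1  1  1  1  1  1  1  1  1
 4  0  1  2  2  2  2  2  2  2  2  2  2
 3  0  1  2  2  2  3  3  3  3  3  3  3
 5  0  1  2  2  3  3  3  4  4  4  4  4
 2  0  1  2  2  3  3  4  4  4  4  4  5
 4  0  1  2  3  3  3  4  4  4  5  5  5
 4  0  1  2  3  3  3  4  4  4  5  6  6
 4  0  1  2  3  3  3  4  4  4  5  6  6
 2  0  1  2  3  3  3  4  4  4  5  6  7
dp[9][11] = 7. One LCS (by backtracking along matches): 6, 4, 3, 5, 4, 4, 2.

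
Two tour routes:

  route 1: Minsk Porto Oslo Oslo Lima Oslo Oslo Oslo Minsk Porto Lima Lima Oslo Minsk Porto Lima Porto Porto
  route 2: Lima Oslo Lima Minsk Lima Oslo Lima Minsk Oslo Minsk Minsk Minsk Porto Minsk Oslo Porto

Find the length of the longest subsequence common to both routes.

One common subsequence of length 9: Oslo at route 1[4]=route 2[2], then Lima at route 1[5]=route 2[3], then Minsk at route 1[9]=route 2[4], then Lima at route 1[11]=route 2[5], then Lima at route 1[12]=route 2[7], then Oslo at route 1[13]=route 2[9], then Minsk at route 1[14]=route 2[12], then Porto at route 1[15]=route 2[13], then Porto at route 1[18]=route 2[16]. Since dp[18][16] = 9, nothing longer is possible.

9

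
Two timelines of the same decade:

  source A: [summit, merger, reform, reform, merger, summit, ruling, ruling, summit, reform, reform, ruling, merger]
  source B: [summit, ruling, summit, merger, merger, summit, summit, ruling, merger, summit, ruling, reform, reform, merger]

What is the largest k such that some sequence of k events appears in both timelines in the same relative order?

One common subsequence of length 9: summit at source A[1]=source B[3], merger at source A[2]=source B[4], merger at source A[5]=source B[5], summit at source A[6]=source B[7], ruling at source A[7]=source B[8], ruling at source A[8]=source B[11], reform at source A[10]=source B[12], reform at source A[11]=source B[13], merger at source A[13]=source B[14], and the DP table's final entry dp[13][14] is also 9, so no common subsequence is longer.

9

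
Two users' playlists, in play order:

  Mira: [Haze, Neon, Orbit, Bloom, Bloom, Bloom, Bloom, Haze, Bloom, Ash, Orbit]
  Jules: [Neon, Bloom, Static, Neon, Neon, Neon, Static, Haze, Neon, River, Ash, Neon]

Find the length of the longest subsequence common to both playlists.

Match Neon at Mira[2]=Jules[1], Bloom at Mira[4]=Jules[2], Haze at Mira[8]=Jules[8], Ash at Mira[10]=Jules[11] — 4 songs in the same relative order in both. The LCS DP gives dp[11][12] = 4, so this is optimal.

4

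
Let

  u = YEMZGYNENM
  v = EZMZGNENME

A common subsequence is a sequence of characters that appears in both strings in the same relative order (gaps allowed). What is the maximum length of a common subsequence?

Pick E [2,1] → M [3,3] → Z [4,4] → G [5,5] → N [7,6] → E [8,7] → N [9,8] → M [10,9]; all 8 characters appear in both, in order. Since dp[10][10] = 8, nothing longer is possible.

8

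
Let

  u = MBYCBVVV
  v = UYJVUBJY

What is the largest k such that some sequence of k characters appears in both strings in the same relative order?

2

Let dp[i][j] be the LCS length of the first i characters of u and the first j characters of v. dp[i][j] = dp[i-1][j-1]+1 when the i-th and j-th characters match, else max(dp[i-1][j], dp[i][j-1]).
    ·  U  Y  J  V  U  B  J  Y
 ·  0  0  0  0  0  0  0  0  0
 M  0  0  0  0  0  0  0  0  0
 B  0  0  0  0  0  0  1  1  1
 Y  0  0  1  1  1  1  1  1  2
 C  0  0  1  1  1  1  1  1  2
 B  0  0  1  1  1  1  2  2  2
 V  0  0  1  1  2  2  2  2  2
 V  0  0  1  1  2  2  2  2  2
 V  0  0  1  1  2  2  2  2  2
dp[8][8] = 2. One LCS (by backtracking along matches): BY.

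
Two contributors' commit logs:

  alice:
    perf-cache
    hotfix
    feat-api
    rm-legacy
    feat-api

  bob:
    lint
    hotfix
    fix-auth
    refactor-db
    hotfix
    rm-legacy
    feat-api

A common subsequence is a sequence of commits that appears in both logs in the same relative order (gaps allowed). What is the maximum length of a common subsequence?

3

Match hotfix [2,5] → rm-legacy [4,6] → feat-api [5,7] — 3 commits in the same relative order in both. Since dp[5][7] = 3, nothing longer is possible.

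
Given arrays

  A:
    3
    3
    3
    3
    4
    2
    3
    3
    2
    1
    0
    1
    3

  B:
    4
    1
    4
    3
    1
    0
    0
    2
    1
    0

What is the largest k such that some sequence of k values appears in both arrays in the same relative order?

5

Let dp[i][j] be the LCS length of the first i values of A and the first j values of B. dp[i][j] = dp[i-1][j-1]+1 when the i-th and j-th values match, else max(dp[i-1][j], dp[i][j-1]).
    ·  4  1  4  3  1  0  0  2  1  0
 ·  0  0  0  0  0  0  0  0  0  0  0
 3  0  0  0  0  1  1  1  1  1  1  1
 3  0  0  0  0  1  1  1  1  1  1  1
 3  0  0  0  0  1  1  1  1  1  1  1
 3  0  0  0  0  1  1  1  1  1  1  1
 4  0  1  1  1  1  1  1  1  1  1  1
 2  0  1  1  1  1  1  1  1  2  2  2
 3  0  1  1  1  2  2  2  2  2  2  2
 3  0  1  1  1  2  2  2  2  2  2  2
 2  0  1  1  1  2  2  2  2  3  3  3
 1  0  1  2  2  2  3  3  3  3  4  4
 0  0  1  2  2  2  3  4  4  4  4  5
 1  0  1  2  2  2  3  4  4  4  5  5
 3  0  1  2  2  3  3  4  4  4  5  5
dp[13][10] = 5. One LCS (by backtracking along matches): 4, 3, 2, 1, 0.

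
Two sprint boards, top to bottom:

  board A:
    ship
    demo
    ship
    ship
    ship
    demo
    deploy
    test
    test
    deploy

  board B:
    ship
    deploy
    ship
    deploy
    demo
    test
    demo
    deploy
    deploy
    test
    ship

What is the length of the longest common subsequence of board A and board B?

Pick ship at board A[1]=board B[3]; then demo at board A[2]=board B[5]; then demo at board A[6]=board B[7]; then deploy at board A[7]=board B[9]; then test at board A[8]=board B[10]; all 5 tasks appear in both, in order. The LCS DP gives dp[10][11] = 5, so this is optimal.

5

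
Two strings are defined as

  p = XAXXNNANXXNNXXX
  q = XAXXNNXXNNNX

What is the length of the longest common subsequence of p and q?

Taking X at p[1]=q[1], then A at p[2]=q[2], then X at p[3]=q[3], then X at p[4]=q[4], then N at p[6]=q[5], then N at p[8]=q[6], then X at p[9]=q[7], then X at p[10]=q[8], then N at p[11]=q[10], then N at p[12]=q[11], then X at p[15]=q[12] gives a common subsequence of length 11. dp[15][12] = 11 confirms this is the maximum.

11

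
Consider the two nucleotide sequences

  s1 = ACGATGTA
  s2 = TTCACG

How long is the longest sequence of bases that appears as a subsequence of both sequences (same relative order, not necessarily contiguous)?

Let dp[i][j] be the LCS length of the first i bases of s1 and the first j bases of s2. dp[i][j] = dp[i-1][j-1]+1 when the i-th and j-th bases match, else max(dp[i-1][j], dp[i][j-1]).
    ·  T  T  C  A  C  G
 ·  0  0  0  0  0  0  0
 A  0  0  0  0  1  1  1
 C  0  0  0  1  1  2  2
 G  0  0  0  1  1  2  3
 A  0  0  0  1  2  2  3
 T  0  1  1  1  2  2  3
 G  0  1  1  1  2  2  3
 T  0  1  2  2  2  2  3
 A  0  1  2  2  3  3  3
dp[8][6] = 3. One LCS (by backtracking along matches): ACG.

3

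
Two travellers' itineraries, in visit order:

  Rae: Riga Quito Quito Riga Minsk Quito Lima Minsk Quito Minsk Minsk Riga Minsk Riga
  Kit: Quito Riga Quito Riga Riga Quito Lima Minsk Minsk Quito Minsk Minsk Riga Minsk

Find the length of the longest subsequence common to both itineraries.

11

Match Riga (Rae #1, Kit #2) → Quito (Rae #2, Kit #3) → Riga (Rae #4, Kit #5) → Quito (Rae #6, Kit #6) → Lima (Rae #7, Kit #7) → Minsk (Rae #8, Kit #9) → Quito (Rae #9, Kit #10) → Minsk (Rae #10, Kit #11) → Minsk (Rae #11, Kit #12) → Riga (Rae #12, Kit #13) → Minsk (Rae #13, Kit #14) — 11 stops in the same relative order in both. Since dp[14][14] = 11, nothing longer is possible.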